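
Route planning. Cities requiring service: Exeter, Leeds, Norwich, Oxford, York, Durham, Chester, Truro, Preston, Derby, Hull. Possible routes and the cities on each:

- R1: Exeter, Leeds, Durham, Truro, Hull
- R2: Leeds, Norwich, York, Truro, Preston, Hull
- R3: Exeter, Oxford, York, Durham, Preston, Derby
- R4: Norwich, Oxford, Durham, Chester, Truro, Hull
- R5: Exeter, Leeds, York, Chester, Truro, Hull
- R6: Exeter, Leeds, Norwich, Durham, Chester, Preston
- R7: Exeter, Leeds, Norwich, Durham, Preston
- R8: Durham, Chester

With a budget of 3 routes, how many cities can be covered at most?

11

Choosing R1, R3, R4 covers {Exeter, Leeds, Norwich, Oxford, York, Durham, Chester, Truro, Preston, Derby, Hull} — 11 cities.
That is all 11 cities.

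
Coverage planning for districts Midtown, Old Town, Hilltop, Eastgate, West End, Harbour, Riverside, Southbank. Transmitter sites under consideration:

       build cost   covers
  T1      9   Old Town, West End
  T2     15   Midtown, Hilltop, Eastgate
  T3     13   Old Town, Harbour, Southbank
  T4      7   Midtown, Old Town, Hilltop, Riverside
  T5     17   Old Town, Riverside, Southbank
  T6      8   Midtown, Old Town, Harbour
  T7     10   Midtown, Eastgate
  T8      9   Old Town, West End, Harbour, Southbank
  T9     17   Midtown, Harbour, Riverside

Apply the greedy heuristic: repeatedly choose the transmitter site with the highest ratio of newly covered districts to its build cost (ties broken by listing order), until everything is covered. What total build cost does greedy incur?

26

Pick 1: T4 adds 4 new (Midtown, Old Town, Hilltop, Riverside) at build cost 7 (ratio 4/7).
Pick 2: T8 adds 3 new (West End, Harbour, Southbank) at build cost 9 (ratio 3/9).
Pick 3: T7 adds 1 new (Eastgate) at build cost 10 (ratio 1/10).
Greedy total build cost: 7 + 9 + 10 = 26.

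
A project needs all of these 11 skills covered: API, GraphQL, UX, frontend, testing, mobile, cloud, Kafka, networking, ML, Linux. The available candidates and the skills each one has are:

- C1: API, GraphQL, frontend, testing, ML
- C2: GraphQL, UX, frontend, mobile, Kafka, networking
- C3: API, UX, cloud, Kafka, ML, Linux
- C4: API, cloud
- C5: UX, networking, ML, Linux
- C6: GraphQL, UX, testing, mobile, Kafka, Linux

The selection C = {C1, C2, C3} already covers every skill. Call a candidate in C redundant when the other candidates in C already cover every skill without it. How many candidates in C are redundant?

Drop C1: testing uncovered — not redundant.
Drop C2: mobile, networking uncovered — not redundant.
Drop C3: cloud, Linux uncovered — not redundant.
None of the candidates in C is redundant.

0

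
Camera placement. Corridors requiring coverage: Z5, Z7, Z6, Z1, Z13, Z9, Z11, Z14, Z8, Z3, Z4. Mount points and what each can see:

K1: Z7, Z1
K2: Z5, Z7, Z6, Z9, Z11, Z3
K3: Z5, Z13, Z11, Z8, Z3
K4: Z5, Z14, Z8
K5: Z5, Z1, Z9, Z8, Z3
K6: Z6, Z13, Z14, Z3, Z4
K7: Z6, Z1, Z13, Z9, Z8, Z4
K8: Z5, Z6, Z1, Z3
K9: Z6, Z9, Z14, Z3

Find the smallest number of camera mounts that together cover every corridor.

3

K2, K4, K7 together cover {Z5, Z7, Z6, Z1, Z13, Z9, Z11, Z14, Z8, Z3, Z4} — every corridor.
No 2 of the 9 camera mounts cover everything (all 36 pairs fall short), so 3 is minimum.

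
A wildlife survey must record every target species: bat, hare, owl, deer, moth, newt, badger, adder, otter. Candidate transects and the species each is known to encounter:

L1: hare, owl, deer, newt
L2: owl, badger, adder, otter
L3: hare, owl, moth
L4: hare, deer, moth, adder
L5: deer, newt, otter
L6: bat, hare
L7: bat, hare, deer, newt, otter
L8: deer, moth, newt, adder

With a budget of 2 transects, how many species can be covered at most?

8

Choosing L2, L7 covers {bat, hare, owl, deer, newt, badger, adder, otter} — 8 species.
No choice of 2 transects does better; here moth is left uncovered.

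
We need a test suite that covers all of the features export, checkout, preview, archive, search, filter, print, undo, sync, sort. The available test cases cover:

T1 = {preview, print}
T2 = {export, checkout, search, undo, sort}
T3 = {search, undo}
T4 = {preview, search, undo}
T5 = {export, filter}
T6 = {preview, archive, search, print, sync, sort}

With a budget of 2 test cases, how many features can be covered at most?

9

Choosing T2, T6 covers {export, checkout, preview, archive, search, print, undo, sync, sort} — 9 features.
No choice of 2 test cases does better; here filter is left uncovered.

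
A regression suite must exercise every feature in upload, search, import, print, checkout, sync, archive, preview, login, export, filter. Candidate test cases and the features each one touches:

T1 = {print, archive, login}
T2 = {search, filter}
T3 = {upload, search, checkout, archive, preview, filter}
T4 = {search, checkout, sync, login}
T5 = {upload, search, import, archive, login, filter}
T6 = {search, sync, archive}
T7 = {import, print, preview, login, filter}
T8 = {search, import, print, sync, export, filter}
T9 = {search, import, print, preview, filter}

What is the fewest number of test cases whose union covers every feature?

3

T1, T3, T8 together cover {upload, search, import, print, checkout, sync, archive, preview, login, export, filter} — every feature.
No 2 of the 9 test cases cover everything (all 36 pairs fall short), so 3 is minimum.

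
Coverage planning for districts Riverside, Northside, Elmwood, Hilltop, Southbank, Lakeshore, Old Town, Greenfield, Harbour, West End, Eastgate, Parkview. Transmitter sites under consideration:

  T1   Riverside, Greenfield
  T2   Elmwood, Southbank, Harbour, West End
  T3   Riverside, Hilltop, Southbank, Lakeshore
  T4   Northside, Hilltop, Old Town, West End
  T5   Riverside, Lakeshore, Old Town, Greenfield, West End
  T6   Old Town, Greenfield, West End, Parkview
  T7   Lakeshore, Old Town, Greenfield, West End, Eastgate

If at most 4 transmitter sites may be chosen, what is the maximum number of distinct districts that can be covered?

Choosing T1, T2, T4, T7 covers {Riverside, Northside, Elmwood, Hilltop, Southbank, Lakeshore, Old Town, Greenfield, Harbour, West End, Eastgate} — 11 districts.
No choice of 4 transmitter sites does better; here Parkview is left uncovered.

11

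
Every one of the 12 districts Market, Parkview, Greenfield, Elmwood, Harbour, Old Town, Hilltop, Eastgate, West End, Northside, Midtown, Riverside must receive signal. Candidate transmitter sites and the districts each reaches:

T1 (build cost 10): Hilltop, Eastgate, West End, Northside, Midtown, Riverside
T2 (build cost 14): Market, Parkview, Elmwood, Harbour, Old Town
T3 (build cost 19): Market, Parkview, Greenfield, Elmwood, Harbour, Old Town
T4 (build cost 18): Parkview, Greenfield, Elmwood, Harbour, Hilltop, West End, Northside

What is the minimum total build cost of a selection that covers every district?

29

T1, T3 cover every district at build cost 10 + 19 = 29.
Any cover uses at least 2 transmitter sites; among all covering selections none totals below 29.
Greedy by coverage-per-build cost would pick T1, T2, T4 for 42 — worse than the optimum 29.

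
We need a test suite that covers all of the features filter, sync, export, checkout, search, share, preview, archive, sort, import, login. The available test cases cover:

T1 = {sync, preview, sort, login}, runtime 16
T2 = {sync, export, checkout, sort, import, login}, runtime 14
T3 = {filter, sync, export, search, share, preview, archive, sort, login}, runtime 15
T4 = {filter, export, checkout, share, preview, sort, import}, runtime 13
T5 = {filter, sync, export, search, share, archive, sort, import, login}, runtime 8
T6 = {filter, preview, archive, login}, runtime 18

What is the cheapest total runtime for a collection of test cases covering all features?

T4, T5 cover every feature at runtime 13 + 8 = 21.
Any cover uses at least 2 test cases; among all covering selections none totals below 21.

21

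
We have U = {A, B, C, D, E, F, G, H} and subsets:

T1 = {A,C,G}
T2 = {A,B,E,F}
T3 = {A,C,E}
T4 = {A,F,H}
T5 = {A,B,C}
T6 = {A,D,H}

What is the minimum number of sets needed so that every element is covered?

3

T1, T2, T6 together cover {A, B, C, D, E, F, G, H} — every element.
No 2 of the 6 sets cover everything (all 15 pairs fall short), so 3 is minimum.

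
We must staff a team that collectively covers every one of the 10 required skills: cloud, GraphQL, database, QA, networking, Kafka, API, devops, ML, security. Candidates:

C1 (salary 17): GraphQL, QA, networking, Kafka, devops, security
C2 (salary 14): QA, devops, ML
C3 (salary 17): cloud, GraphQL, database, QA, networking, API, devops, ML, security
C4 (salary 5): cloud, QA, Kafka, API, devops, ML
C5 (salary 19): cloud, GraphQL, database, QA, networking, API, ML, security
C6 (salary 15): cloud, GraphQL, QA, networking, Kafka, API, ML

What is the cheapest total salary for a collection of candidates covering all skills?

C3, C4 cover every skill at salary 17 + 5 = 22.
Any cover uses at least 2 candidates; among all covering selections none totals below 22.

22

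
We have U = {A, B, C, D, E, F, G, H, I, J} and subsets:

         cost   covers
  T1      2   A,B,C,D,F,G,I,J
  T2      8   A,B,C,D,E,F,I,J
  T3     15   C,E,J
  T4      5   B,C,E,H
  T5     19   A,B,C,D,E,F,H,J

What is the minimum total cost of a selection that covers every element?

7

T1, T4 cover every element at cost 2 + 5 = 7.
Any cover uses at least 2 sets; among all covering selections none totals below 7.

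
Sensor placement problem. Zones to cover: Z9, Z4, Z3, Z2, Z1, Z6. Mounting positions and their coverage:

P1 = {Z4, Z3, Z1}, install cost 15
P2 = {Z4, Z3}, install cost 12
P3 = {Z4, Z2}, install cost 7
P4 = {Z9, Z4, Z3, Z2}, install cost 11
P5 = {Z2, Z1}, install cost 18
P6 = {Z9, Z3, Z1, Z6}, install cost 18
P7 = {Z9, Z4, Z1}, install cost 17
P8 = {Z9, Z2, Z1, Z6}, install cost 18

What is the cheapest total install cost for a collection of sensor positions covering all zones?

P3, P6 cover every zone at install cost 7 + 18 = 25.
Any cover uses at least 2 sensor positions; among all covering selections none totals below 25.
Greedy by coverage-per-install cost would pick P4, P6 for 29 — worse than the optimum 25.

25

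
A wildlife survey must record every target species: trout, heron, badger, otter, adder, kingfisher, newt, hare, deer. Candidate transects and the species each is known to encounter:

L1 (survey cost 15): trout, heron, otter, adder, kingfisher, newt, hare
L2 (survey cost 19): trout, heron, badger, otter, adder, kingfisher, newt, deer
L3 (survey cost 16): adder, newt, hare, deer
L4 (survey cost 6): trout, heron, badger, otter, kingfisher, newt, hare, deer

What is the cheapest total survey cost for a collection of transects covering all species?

21

L1, L4 cover every species at survey cost 15 + 6 = 21.
Any cover uses at least 2 transects; among all covering selections none totals below 21.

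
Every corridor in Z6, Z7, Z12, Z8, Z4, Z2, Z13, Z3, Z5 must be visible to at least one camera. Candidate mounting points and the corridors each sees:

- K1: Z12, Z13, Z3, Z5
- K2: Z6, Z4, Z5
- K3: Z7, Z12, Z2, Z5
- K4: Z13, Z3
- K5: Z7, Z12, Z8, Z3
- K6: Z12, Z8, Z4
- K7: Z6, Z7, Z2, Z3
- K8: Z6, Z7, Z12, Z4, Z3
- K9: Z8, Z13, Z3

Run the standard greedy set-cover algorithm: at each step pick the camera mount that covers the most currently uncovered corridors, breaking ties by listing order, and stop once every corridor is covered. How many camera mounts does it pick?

4

Pick 1: K8 covers 5 new corridors (Z6, Z7, Z12, Z4, Z3).
Pick 2: K1 covers 2 new corridors (Z13, Z5).
Pick 3: K3 covers 1 new corridors (Z2).
Pick 4: K5 covers 1 new corridors (Z8).
Greedy uses 4 camera mounts. (The true minimum is 3.)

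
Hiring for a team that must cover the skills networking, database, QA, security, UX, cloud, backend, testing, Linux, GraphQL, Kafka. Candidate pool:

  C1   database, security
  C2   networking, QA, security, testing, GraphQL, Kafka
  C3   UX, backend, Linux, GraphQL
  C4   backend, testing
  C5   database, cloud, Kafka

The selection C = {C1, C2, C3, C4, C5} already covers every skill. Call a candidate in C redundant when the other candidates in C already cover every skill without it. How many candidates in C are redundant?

Drop C1: the rest still cover every skill — redundant.
Drop C2: networking, QA uncovered — not redundant.
Drop C3: UX, Linux uncovered — not redundant.
Drop C4: the rest still cover every skill — redundant.
Drop C5: cloud uncovered — not redundant.
2 redundant: C1, C4.

2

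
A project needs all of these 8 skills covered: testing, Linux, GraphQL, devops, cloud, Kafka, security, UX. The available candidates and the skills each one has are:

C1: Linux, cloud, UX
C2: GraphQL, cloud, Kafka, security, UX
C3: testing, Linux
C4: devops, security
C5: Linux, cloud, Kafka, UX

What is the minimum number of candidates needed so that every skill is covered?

C2, C3, C4 together cover {testing, Linux, GraphQL, devops, cloud, Kafka, security, UX} — every skill.
No 2 of the 5 candidates cover everything (all 10 pairs fall short), so 3 is minimum.

3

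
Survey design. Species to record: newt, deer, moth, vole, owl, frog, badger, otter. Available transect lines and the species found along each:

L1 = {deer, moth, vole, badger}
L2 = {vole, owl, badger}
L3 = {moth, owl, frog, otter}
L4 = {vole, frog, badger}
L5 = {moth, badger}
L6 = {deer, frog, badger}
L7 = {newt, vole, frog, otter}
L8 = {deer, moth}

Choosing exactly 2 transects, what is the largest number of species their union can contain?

Choosing L1, L3 covers {deer, moth, vole, owl, frog, badger, otter} — 7 species.
No choice of 2 transects does better; here newt is left uncovered.

7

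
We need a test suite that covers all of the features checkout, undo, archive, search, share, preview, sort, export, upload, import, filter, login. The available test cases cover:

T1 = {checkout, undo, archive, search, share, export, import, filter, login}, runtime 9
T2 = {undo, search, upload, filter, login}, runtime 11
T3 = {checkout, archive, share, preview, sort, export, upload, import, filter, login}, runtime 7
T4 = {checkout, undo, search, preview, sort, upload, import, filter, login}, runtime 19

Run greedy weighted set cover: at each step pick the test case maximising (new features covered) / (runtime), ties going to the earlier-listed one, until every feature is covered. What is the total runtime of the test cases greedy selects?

16

Pick 1: T3 adds 10 new (checkout, archive, share, preview, sort, export, upload, import, filter, login) at runtime 7 (ratio 10/7).
Pick 2: T1 adds 2 new (undo, search) at runtime 9 (ratio 2/9).
Greedy total runtime: 7 + 9 = 16.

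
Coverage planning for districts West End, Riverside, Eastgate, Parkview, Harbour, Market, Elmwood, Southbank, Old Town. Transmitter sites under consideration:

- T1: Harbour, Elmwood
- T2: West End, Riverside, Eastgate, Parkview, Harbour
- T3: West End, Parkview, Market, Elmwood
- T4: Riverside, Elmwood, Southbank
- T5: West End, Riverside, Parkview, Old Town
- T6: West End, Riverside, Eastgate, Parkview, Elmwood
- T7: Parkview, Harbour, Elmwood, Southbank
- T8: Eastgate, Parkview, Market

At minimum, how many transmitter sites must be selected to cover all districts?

3

T5, T7, T8 together cover {West End, Riverside, Eastgate, Parkview, Harbour, Market, Elmwood, Southbank, Old Town} — every district.
No 2 of the 8 transmitter sites cover everything (all 28 pairs fall short), so 3 is minimum.
Greedy (largest uncovered first) would take T2, T3, T4, T5 — 4 transmitter sites — but 3 suffice.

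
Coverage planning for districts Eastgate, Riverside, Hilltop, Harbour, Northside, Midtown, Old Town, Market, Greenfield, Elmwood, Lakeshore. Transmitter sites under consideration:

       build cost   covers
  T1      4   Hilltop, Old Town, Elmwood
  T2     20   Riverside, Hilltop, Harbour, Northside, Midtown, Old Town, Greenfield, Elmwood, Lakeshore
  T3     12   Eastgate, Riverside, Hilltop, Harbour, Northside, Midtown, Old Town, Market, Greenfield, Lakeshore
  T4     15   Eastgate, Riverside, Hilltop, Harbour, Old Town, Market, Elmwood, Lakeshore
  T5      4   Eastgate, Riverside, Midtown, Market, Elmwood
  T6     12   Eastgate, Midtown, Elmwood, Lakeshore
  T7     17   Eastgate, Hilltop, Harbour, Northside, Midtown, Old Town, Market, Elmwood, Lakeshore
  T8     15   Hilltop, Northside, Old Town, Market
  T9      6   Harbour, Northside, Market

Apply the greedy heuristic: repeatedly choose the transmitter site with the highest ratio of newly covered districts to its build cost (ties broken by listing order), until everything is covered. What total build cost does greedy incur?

20

Pick 1: T5 adds 5 new (Eastgate, Riverside, Midtown, Market, Elmwood) at build cost 4 (ratio 5/4).
Pick 2: T1 adds 2 new (Hilltop, Old Town) at build cost 4 (ratio 2/4).
Pick 3: T3 adds 4 new (Harbour, Northside, Greenfield, Lakeshore) at build cost 12 (ratio 4/12).
Greedy total build cost: 4 + 4 + 12 = 20. (The true optimum is 16, so greedy overshoots here.)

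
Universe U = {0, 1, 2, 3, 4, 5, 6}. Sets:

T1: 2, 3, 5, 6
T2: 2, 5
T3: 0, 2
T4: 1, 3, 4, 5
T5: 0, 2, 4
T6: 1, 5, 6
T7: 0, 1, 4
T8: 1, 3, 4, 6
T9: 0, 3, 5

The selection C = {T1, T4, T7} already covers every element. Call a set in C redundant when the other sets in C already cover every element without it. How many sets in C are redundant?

Drop T1: 2, 6 uncovered — not redundant.
Drop T4: the rest still cover every element — redundant.
Drop T7: 0 uncovered — not redundant.
1 redundant: T4.

1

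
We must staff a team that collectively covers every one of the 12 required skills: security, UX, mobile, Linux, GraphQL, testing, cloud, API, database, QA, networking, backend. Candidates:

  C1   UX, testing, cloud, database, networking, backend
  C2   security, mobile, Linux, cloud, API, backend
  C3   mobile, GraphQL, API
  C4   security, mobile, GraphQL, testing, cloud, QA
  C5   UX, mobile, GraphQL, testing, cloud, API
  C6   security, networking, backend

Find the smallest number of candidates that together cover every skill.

C1, C2, C4 together cover {security, UX, mobile, Linux, GraphQL, testing, cloud, API, database, QA, networking, backend} — every skill.
No 2 of the 6 candidates cover everything (all 15 pairs fall short), so 3 is minimum.

3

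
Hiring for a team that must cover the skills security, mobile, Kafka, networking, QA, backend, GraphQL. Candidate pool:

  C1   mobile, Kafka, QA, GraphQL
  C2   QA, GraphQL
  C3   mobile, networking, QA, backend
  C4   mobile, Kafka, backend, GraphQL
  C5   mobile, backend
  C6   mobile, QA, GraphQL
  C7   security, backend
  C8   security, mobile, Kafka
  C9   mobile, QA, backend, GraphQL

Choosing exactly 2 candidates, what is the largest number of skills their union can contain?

6

Choosing C1, C3 covers {mobile, Kafka, networking, QA, backend, GraphQL} — 6 skills.
No choice of 2 candidates does better; here security is left uncovered.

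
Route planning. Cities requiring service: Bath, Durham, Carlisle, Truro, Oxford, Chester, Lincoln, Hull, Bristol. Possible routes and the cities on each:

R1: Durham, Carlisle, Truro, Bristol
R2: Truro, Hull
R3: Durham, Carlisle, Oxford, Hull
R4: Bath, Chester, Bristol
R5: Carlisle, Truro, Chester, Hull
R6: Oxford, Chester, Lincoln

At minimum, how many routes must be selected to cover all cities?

4

R1, R2, R4, R6 together cover {Bath, Durham, Carlisle, Truro, Oxford, Chester, Lincoln, Hull, Bristol} — every city.
No 3 of the 6 routes cover everything (all 20 triples fall short), so 4 is minimum.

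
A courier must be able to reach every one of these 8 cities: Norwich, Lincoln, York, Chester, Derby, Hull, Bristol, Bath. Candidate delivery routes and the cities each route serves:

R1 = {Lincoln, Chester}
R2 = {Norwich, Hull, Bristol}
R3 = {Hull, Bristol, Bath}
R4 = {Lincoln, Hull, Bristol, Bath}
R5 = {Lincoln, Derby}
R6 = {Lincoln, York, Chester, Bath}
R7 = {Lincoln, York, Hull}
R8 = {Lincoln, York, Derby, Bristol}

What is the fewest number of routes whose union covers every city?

R2, R5, R6 together cover {Norwich, Lincoln, York, Chester, Derby, Hull, Bristol, Bath} — every city.
No 2 of the 8 routes cover everything (all 28 pairs fall short), so 3 is minimum.

3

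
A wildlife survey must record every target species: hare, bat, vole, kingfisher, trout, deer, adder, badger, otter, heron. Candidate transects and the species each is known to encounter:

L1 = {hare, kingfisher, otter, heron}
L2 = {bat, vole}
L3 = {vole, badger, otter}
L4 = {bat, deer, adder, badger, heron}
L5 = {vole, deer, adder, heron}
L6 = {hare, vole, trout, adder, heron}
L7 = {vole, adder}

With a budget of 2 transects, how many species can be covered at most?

8

Choosing L1, L4 covers {hare, bat, kingfisher, deer, adder, badger, otter, heron} — 8 species.
No choice of 2 transects does better; here vole, trout are left uncovered.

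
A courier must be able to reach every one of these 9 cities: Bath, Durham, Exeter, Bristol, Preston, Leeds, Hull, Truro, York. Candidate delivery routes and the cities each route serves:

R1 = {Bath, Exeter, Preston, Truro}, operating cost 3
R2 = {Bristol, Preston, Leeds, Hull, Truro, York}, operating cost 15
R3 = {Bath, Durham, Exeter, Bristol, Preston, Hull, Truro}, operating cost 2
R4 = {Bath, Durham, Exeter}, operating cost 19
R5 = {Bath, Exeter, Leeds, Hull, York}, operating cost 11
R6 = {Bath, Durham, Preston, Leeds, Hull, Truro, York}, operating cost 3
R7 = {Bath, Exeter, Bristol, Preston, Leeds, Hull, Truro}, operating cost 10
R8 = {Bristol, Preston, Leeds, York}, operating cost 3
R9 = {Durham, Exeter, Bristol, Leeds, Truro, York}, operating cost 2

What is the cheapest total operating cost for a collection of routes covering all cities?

R3, R9 cover every city at operating cost 2 + 2 = 4.
Any cover uses at least 2 routes; among all covering selections none totals below 4.

4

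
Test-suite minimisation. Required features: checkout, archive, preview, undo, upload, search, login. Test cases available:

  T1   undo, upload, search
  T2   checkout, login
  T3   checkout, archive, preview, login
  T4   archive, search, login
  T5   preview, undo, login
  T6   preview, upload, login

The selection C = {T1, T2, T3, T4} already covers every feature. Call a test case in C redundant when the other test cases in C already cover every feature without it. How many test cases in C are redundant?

2

Drop T1: undo, upload uncovered — not redundant.
Drop T2: the rest still cover every feature — redundant.
Drop T3: preview uncovered — not redundant.
Drop T4: the rest still cover every feature — redundant.
2 redundant: T2, T4.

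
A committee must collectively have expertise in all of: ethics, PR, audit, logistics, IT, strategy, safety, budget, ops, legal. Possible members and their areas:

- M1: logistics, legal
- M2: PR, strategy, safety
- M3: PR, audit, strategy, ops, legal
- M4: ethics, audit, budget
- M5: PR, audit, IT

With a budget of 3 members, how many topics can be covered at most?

Choosing M1, M2, M4 covers {ethics, PR, audit, logistics, strategy, safety, budget, legal} — 8 topics.
No choice of 3 members does better; here IT, ops are left uncovered.

8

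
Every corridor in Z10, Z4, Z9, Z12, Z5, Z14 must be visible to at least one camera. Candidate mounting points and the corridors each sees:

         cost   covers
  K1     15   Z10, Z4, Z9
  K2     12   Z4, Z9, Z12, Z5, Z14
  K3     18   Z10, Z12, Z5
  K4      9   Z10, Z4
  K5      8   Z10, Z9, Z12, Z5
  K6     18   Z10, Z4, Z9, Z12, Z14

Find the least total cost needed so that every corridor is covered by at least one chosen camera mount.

20

K2, K5 cover every corridor at cost 12 + 8 = 20.
Any cover uses at least 2 camera mounts; among all covering selections none totals below 20.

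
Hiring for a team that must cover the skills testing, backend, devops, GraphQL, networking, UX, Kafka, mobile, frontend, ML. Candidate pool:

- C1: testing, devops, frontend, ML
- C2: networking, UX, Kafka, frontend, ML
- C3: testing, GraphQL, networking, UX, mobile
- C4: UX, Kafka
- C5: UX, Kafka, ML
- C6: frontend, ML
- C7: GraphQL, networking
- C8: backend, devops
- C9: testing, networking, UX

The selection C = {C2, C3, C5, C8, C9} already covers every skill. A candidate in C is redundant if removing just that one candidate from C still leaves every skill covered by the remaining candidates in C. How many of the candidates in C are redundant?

2

Drop C2: frontend uncovered — not redundant.
Drop C3: GraphQL, mobile uncovered — not redundant.
Drop C5: the rest still cover every skill — redundant.
Drop C8: backend, devops uncovered — not redundant.
Drop C9: the rest still cover every skill — redundant.
2 redundant: C5, C9.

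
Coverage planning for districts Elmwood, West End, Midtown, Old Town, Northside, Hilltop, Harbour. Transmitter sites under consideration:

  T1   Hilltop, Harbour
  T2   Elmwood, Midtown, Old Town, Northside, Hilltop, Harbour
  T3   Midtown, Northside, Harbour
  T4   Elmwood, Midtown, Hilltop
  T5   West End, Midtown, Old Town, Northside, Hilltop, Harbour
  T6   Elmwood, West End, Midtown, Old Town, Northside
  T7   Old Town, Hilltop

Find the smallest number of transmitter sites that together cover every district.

2

T1, T6 together cover {Elmwood, West End, Midtown, Old Town, Northside, Hilltop, Harbour} — every district.
No single transmitter site contains all 7 districts, so 2 is optimal.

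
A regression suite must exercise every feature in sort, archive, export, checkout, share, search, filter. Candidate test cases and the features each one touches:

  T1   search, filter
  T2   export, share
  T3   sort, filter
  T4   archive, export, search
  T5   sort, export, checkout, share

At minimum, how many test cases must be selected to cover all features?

3

T1, T4, T5 together cover {sort, archive, export, checkout, share, search, filter} — every feature.
No 2 of the 5 test cases cover everything (all 10 pairs fall short), so 3 is minimum.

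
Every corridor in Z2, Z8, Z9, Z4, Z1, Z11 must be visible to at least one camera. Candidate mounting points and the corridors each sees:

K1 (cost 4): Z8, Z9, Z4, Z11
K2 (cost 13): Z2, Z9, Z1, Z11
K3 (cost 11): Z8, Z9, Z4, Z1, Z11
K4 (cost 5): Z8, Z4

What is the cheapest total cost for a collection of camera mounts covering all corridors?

17

K1, K2 cover every corridor at cost 4 + 13 = 17.
Any cover uses at least 2 camera mounts; among all covering selections none totals below 17.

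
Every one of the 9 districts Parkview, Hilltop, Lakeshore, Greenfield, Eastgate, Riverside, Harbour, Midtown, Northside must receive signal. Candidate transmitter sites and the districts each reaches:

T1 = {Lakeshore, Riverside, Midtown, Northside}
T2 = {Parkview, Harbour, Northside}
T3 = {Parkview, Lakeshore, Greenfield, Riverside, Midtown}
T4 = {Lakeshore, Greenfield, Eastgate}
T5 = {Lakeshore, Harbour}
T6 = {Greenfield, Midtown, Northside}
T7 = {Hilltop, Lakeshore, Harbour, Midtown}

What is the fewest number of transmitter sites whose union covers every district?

4

T1, T2, T4, T7 together cover {Parkview, Hilltop, Lakeshore, Greenfield, Eastgate, Riverside, Harbour, Midtown, Northside} — every district.
No 3 of the 7 transmitter sites cover everything (all 35 triples fall short), so 4 is minimum.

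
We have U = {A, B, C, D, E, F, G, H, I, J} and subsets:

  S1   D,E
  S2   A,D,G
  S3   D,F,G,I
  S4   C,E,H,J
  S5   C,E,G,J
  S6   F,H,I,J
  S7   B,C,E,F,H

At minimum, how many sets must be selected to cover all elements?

3

S2, S6, S7 together cover {A, B, C, D, E, F, G, H, I, J} — every element.
No 2 of the 7 sets cover everything (all 21 pairs fall short), so 3 is minimum.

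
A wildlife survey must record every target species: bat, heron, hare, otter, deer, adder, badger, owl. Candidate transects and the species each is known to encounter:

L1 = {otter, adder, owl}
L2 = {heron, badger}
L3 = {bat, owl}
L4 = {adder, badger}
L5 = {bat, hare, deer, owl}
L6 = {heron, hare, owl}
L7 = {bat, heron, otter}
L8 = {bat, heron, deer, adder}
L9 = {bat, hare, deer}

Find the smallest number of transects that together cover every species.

L1, L2, L5 together cover {bat, heron, hare, otter, deer, adder, badger, owl} — every species.
No 2 of the 9 transects cover everything (all 36 pairs fall short), so 3 is minimum.

3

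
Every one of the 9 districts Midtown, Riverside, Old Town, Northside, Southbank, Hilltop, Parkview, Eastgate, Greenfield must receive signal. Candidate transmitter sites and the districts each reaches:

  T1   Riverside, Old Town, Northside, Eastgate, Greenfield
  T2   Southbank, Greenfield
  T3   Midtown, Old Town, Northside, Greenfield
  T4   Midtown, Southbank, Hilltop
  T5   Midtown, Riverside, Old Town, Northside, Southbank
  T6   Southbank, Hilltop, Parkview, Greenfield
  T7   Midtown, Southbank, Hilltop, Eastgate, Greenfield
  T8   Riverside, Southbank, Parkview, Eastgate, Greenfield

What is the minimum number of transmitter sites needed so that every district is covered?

T1, T3, T6 together cover {Midtown, Riverside, Old Town, Northside, Southbank, Hilltop, Parkview, Eastgate, Greenfield} — every district.
No 2 of the 8 transmitter sites cover everything (all 28 pairs fall short), so 3 is minimum.

3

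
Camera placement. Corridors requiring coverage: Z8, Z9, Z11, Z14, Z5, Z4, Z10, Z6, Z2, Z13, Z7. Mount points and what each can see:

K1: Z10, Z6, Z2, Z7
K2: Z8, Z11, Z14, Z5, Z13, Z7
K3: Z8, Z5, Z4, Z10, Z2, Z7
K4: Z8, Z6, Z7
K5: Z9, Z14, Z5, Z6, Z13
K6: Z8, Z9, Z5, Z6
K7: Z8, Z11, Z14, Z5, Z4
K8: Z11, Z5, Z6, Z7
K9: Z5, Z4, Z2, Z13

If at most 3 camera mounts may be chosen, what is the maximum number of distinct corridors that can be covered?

Choosing K1, K5, K7 covers {Z8, Z9, Z11, Z14, Z5, Z4, Z10, Z6, Z2, Z13, Z7} — 11 corridors.
That is all 11 corridors.

11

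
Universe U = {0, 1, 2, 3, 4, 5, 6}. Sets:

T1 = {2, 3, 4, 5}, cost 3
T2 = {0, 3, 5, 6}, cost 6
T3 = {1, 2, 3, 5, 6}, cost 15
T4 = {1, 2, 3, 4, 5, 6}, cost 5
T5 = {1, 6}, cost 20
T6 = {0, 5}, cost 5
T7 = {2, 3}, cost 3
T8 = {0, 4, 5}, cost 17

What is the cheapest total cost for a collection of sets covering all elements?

T4, T6 cover every element at cost 5 + 5 = 10.
Any cover uses at least 2 sets; among all covering selections none totals below 10.

10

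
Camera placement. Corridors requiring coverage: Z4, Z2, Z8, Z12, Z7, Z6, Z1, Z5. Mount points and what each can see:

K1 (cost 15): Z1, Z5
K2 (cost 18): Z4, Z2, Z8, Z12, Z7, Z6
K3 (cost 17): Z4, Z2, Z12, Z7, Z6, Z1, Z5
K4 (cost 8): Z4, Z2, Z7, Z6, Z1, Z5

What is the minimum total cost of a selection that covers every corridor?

26

K2, K4 cover every corridor at cost 18 + 8 = 26.
Any cover uses at least 2 camera mounts; among all covering selections none totals below 26.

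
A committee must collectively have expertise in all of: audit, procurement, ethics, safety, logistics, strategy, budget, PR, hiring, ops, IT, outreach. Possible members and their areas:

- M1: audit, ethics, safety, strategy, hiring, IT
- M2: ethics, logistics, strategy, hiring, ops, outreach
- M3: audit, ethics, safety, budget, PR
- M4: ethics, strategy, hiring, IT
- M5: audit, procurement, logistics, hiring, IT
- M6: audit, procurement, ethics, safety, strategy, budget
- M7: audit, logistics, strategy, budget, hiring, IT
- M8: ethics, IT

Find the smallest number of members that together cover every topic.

3

M2, M3, M5 together cover {audit, procurement, ethics, safety, logistics, strategy, budget, PR, hiring, ops, IT, outreach} — every topic.
No 2 of the 8 members cover everything (all 28 pairs fall short), so 3 is minimum.
Greedy (largest uncovered first) would take M1, M2, M3, M5 — 4 members — but 3 suffice.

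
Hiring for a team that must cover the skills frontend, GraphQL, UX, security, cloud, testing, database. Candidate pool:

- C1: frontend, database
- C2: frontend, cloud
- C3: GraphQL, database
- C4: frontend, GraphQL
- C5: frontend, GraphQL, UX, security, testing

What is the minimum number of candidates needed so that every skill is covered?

C1, C2, C5 together cover {frontend, GraphQL, UX, security, cloud, testing, database} — every skill.
No 2 of the 5 candidates cover everything (all 10 pairs fall short), so 3 is minimum.

3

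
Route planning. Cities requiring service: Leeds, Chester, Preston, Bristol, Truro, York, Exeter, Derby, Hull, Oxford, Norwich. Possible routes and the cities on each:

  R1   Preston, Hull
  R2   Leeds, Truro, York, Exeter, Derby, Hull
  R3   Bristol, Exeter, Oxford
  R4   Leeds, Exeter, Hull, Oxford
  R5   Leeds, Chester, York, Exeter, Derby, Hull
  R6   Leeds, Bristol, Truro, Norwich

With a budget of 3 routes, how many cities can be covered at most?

Choosing R1, R5, R6 covers {Leeds, Chester, Preston, Bristol, Truro, York, Exeter, Derby, Hull, Norwich} — 10 cities.
No choice of 3 routes does better; here Oxford is left uncovered.

10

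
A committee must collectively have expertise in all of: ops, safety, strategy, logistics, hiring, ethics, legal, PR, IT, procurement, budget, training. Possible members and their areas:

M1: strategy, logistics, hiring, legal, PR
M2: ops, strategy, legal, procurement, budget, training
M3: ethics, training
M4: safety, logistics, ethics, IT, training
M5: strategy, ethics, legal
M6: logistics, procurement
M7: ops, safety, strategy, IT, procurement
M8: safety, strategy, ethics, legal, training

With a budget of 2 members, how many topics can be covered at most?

10

Choosing M2, M4 covers {ops, safety, strategy, logistics, ethics, legal, IT, procurement, budget, training} — 10 topics.
No choice of 2 members does better; here hiring, PR are left uncovered.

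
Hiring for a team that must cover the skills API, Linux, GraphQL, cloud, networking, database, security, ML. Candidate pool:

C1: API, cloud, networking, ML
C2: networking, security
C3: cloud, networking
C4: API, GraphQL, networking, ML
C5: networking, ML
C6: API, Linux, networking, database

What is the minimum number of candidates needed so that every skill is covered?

4

C1, C2, C4, C6 together cover {API, Linux, GraphQL, cloud, networking, database, security, ML} — every skill.
No 3 of the 6 candidates cover everything (all 20 triples fall short), so 4 is minimum.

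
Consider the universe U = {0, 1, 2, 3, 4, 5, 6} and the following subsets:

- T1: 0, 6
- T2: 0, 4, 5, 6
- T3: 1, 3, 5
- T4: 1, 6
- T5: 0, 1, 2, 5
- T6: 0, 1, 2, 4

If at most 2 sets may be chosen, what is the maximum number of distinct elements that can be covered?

6

Choosing T2, T3 covers {0, 1, 3, 4, 5, 6} — 6 elements.
No choice of 2 sets does better; here 2 is left uncovered.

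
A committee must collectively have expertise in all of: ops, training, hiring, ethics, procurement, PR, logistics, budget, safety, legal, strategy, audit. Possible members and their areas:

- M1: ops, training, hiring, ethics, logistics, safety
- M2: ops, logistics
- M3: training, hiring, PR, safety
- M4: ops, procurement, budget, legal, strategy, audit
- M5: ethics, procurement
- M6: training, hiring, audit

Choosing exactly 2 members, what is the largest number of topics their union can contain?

11

Choosing M1, M4 covers {ops, training, hiring, ethics, procurement, logistics, budget, safety, legal, strategy, audit} — 11 topics.
No choice of 2 members does better; here PR is left uncovered.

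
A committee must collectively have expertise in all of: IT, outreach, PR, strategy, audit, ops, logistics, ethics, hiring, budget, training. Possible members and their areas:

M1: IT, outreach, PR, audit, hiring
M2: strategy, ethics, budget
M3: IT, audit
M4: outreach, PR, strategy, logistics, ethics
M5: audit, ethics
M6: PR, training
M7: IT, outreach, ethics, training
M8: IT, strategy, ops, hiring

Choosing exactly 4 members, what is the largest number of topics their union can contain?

Choosing M1, M2, M4, M6 covers {IT, outreach, PR, strategy, audit, logistics, ethics, hiring, budget, training} — 10 topics.
No choice of 4 members does better; here ops is left uncovered.

10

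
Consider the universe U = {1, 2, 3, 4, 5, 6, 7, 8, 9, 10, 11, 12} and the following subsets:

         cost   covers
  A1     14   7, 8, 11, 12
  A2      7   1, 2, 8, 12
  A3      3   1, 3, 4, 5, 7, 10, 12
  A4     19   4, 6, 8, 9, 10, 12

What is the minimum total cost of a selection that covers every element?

A1, A2, A3, A4 cover every element at cost 14 + 7 + 3 + 19 = 43.
Any cover uses at least 4 sets; among all covering selections none totals below 43.

43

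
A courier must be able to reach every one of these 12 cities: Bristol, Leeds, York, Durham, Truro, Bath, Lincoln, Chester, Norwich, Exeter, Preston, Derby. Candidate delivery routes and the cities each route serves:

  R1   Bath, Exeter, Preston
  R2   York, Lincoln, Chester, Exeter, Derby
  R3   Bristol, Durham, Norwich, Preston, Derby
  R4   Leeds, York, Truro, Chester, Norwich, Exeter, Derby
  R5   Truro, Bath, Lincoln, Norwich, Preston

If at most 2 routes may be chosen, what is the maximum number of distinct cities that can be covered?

Choosing R3, R4 covers {Bristol, Leeds, York, Durham, Truro, Chester, Norwich, Exeter, Preston, Derby} — 10 cities.
No choice of 2 routes does better; here Bath, Lincoln are left uncovered.

10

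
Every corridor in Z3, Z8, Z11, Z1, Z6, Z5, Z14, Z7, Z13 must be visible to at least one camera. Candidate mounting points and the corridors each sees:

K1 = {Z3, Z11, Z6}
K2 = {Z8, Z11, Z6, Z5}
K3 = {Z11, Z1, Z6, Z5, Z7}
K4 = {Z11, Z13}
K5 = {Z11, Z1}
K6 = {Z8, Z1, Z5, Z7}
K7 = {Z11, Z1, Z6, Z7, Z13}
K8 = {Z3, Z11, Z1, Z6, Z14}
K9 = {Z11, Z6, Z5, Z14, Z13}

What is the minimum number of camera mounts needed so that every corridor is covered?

3

K1, K6, K9 together cover {Z3, Z8, Z11, Z1, Z6, Z5, Z14, Z7, Z13} — every corridor.
No 2 of the 9 camera mounts cover everything (all 36 pairs fall short), so 3 is minimum.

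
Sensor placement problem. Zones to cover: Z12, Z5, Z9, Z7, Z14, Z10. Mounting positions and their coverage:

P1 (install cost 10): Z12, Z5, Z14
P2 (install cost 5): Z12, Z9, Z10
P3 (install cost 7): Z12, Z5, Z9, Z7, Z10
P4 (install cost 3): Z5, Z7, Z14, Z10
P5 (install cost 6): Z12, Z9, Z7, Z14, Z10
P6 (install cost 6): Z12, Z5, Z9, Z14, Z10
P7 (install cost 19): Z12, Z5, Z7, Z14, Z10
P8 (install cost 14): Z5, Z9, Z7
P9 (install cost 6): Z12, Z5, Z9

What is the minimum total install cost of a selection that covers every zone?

8

P2, P4 cover every zone at install cost 5 + 3 = 8.
Any cover uses at least 2 sensor positions; among all covering selections none totals below 8.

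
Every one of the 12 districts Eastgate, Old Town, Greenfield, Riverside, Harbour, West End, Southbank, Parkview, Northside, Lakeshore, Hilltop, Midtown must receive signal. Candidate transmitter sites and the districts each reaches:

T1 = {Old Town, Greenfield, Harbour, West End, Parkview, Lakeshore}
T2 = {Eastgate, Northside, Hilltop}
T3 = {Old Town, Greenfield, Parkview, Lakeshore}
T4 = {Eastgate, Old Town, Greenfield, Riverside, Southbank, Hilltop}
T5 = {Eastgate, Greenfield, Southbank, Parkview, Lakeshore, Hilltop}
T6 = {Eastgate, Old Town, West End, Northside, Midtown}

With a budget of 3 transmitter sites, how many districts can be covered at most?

Choosing T1, T4, T6 covers {Eastgate, Old Town, Greenfield, Riverside, Harbour, West End, Southbank, Parkview, Northside, Lakeshore, Hilltop, Midtown} — 12 districts.
That is all 12 districts.

12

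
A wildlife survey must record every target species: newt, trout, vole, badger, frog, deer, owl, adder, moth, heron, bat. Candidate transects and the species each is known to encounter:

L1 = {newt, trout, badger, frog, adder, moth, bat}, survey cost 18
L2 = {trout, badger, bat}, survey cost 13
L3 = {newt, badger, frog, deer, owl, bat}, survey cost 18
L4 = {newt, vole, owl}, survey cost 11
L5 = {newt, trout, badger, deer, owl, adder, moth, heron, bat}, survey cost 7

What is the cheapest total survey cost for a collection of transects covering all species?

36

L1, L4, L5 cover every species at survey cost 18 + 11 + 7 = 36.
Any cover uses at least 3 transects; among all covering selections none totals below 36.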